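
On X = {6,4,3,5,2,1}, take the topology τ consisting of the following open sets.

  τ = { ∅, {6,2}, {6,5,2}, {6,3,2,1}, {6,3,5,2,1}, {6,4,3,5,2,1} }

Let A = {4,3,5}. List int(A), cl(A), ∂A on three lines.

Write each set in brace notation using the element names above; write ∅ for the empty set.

U open, U⊆A: ∅. int(A) = ⋃ = ∅
X∖A={6,2,1}, int(X∖A)={6,2}, hence cl(A)={4,3,5,1}
∂A: remove int from cl → {4,3,5,1}

int(A) = ∅
cl(A)  = {4,3,5,1}
∂A     = {4,3,5,1}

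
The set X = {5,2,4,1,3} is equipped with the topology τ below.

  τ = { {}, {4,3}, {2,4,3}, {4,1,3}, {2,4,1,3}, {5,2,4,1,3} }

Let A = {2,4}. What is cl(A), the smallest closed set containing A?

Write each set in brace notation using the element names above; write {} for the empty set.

closure: X∖int(X∖A) = X∖{} = {5,2,4,1,3}

{5,2,4,1,3}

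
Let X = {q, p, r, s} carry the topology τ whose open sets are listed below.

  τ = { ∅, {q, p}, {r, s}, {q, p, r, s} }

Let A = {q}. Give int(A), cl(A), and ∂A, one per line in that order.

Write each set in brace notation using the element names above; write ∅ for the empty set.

opens ⊆ A: ∅; union → int = ∅
complement {p, r, s}; its interior {r, s}; cl(A) = X∖{r, s} = {q, p}
boundary = {q, p} ∖ ∅ = {q, p}

int(A) = ∅
cl(A)  = {q, p}
∂A     = {q, p}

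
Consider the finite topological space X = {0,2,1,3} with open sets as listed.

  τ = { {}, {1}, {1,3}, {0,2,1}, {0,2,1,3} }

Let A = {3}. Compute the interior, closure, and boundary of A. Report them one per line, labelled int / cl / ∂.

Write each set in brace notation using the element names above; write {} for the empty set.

U open, U⊆A: {}. int(A) = ⋃ = {}
X∖A={0,2,1}, int(X∖A)={0,2,1}, hence cl(A)={3}
∂A: remove int from cl → {3}

int(A) = {}
cl(A)  = {3}
∂A     = {3}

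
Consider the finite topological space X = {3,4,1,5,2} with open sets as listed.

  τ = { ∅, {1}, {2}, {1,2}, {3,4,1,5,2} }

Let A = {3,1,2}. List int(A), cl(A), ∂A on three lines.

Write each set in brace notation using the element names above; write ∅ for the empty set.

int(A) = {1,2}
cl(A)  = {3,4,1,5,2}
∂A     = {3,4,5}

opens ⊆ A: ∅, {2}, {1}, {1,2}; union → int = {1,2}
complement {4,5}; its interior ∅; cl(A) = X∖∅ = {3,4,1,5,2}
boundary = {3,4,1,5,2} ∖ {1,2} = {3,4,5}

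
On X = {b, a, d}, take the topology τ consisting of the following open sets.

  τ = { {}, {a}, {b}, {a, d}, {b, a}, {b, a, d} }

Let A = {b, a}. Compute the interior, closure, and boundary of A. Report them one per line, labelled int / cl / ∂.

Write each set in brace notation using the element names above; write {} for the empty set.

int(A) = {b, a}
cl(A)  = {b, a, d}
∂A     = {d}

interior: largest open inside A is {b, a} (from {}, {b}, {a}, {b, a})
cl via duality: int({d}) = {}, so X∖{} = {b, a, d}
cl∖int = {d}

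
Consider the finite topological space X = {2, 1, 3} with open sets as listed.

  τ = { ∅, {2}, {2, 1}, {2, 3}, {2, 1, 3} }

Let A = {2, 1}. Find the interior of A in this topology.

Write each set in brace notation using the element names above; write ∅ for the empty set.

{2, 1}

U open, U⊆A: ∅, {2}, {2, 1}. int(A) = ⋃ = {2, 1}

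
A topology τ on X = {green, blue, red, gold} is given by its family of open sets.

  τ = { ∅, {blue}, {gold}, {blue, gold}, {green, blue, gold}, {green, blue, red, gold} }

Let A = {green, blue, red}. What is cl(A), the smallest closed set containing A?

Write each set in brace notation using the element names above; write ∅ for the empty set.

{green, blue, red}

cl via duality: int({gold}) = {gold}, so X∖{gold} = {green, blue, red}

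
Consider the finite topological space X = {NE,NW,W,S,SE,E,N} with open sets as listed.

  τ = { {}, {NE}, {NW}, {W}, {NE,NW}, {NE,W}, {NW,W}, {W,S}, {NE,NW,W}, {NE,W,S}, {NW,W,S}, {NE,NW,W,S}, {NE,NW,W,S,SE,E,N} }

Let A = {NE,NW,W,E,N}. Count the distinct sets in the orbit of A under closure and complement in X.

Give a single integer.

6

cl via duality: int({S,SE}) = {}, so X∖{} = {NE,NW,W,S,SE,E,N}
Write k for closure, c for complement:
  1. A     = {NE,NW,W,E,N}
  2. kA    = {NE,NW,W,S,SE,E,N}
  3. cA    = {S,SE}
  4. ckA   = {}
  5. kcA   = {S,SE,E,N}
  6. ckcA  = {NE,NW,W}
applying k or c yields no new set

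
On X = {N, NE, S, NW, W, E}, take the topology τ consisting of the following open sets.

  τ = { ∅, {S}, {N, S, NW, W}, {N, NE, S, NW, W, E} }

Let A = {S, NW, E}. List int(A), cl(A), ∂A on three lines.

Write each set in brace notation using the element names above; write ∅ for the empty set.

opens ⊆ A: ∅, {S}; union → int = {S}
complement {N, NE, W}; its interior ∅; cl(A) = X∖∅ = {N, NE, S, NW, W, E}
boundary = {N, NE, S, NW, W, E} ∖ {S} = {N, NE, NW, W, E}

int(A) = {S}
cl(A)  = {N, NE, S, NW, W, E}
∂A     = {N, NE, NW, W, E}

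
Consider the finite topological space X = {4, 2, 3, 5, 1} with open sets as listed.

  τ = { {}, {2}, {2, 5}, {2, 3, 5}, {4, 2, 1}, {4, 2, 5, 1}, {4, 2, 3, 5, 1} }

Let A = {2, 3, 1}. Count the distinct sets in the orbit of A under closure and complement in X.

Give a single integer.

X∖A={4, 5}, int(X∖A)={}, hence cl(A)={4, 2, 3, 5, 1}
Orbit (k=closure, c=complement):
  1. A     = {2, 3, 1}
  2. kA    = {4, 2, 3, 5, 1}
  3. cA    = {4, 5}
  4. ckA   = {}
  5. kcA   = {4, 3, 5, 1}
  6. ckcA  = {2}
(closed under both — stop)

6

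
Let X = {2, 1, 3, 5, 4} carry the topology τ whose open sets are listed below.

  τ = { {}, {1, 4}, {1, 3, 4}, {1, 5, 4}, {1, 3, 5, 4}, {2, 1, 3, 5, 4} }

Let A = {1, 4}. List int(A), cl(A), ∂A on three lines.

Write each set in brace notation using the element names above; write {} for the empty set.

open subsets of A: {}, {1, 4}; so int(A) = {1, 4}
closure: X∖int(X∖A) = X∖{} = {2, 1, 3, 5, 4}
∂A = {2, 1, 3, 5, 4} minus {1, 4} = {2, 3, 5}

int(A) = {1, 4}
cl(A)  = {2, 1, 3, 5, 4}
∂A     = {2, 3, 5}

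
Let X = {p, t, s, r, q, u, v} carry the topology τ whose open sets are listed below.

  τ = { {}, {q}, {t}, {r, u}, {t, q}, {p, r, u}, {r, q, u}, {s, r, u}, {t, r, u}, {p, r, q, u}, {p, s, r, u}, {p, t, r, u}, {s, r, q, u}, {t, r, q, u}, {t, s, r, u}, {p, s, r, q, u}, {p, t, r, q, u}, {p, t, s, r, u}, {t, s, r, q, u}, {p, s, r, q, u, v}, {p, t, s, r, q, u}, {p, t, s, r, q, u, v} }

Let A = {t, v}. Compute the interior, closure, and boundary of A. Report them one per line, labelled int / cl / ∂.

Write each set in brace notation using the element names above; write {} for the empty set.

int(A) = {t}
cl(A)  = {t, v}
∂A     = {v}

opens ⊆ A: {}, {t}; union → int = {t}
complement {p, s, r, q, u}; its interior {p, s, r, q, u}; cl(A) = X∖{p, s, r, q, u} = {t, v}
boundary = {t, v} ∖ {t} = {v}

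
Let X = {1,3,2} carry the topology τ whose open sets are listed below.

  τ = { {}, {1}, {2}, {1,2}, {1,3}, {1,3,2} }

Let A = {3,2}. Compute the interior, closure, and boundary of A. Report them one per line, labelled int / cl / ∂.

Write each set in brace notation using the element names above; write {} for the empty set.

int(A) = {2}
cl(A)  = {3,2}
∂A     = {3}

opens ⊆ A: {}, {2}; union → int = {2}
complement {1}; its interior {1}; cl(A) = X∖{1} = {3,2}
boundary = {3,2} ∖ {2} = {3}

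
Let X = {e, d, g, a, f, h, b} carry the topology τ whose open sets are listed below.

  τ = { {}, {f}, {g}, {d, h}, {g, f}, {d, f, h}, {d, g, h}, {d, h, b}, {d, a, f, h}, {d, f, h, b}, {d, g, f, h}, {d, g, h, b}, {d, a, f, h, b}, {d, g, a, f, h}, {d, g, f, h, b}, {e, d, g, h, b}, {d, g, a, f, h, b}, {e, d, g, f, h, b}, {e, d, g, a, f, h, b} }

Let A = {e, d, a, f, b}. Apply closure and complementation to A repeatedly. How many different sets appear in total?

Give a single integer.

10

X∖A={g, h}, int(X∖A)={g}, hence cl(A)={e, d, a, f, h, b}
Orbit (k=closure, c=complement):
  1. A     = {e, d, a, f, b}
  2. kA    = {e, d, a, f, h, b}
  3. cA    = {g, h}
  4. ckA   = {g}
  5. kcA   = {e, d, g, a, h, b}
  6. kckA  = {e, g}
  7. ckcA  = {f}
  8. ckckA = {d, a, f, h, b}
  9. kckcA = {a, f}
  10. ckckcA = {e, d, g, h, b}
(closed under both — stop)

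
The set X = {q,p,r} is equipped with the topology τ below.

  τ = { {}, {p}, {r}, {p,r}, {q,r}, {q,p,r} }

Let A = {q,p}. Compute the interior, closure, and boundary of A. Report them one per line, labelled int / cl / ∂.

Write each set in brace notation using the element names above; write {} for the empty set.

int(A) = {p}
cl(A)  = {q,p}
∂A     = {q}

open subsets of A: {}, {p}; so int(A) = {p}
closure: X∖int(X∖A) = X∖{r} = {q,p}
∂A = {q,p} minus {p} = {q}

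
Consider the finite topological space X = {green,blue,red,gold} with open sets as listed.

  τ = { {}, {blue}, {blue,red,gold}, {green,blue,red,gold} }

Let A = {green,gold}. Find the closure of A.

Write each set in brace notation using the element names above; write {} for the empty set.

{green,red,gold}

cl via duality: int({blue,red}) = {blue}, so X∖{blue} = {green,red,gold}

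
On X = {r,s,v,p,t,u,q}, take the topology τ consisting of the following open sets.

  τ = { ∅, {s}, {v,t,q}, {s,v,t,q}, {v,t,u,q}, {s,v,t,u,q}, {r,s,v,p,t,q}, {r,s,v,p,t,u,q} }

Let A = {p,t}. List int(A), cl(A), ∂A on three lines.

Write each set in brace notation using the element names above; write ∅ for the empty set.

int(A) = ∅
cl(A)  = {r,v,p,t,u,q}
∂A     = {r,v,p,t,u,q}

opens ⊆ A: ∅; union → int = ∅
complement {r,s,v,u,q}; its interior {s}; cl(A) = X∖{s} = {r,v,p,t,u,q}
boundary = {r,v,p,t,u,q} ∖ ∅ = {r,v,p,t,u,q}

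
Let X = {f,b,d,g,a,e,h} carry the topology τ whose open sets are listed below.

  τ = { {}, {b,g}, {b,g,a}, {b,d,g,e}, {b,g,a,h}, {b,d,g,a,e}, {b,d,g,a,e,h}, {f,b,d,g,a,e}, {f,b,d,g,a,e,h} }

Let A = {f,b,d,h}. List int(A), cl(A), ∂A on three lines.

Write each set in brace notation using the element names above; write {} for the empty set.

U open, U⊆A: {}. int(A) = ⋃ = {}
X∖A={g,a,e}, int(X∖A)={}, hence cl(A)={f,b,d,g,a,e,h}
∂A: remove int from cl → {f,b,d,g,a,e,h}

int(A) = {}
cl(A)  = {f,b,d,g,a,e,h}
∂A     = {f,b,d,g,a,e,h}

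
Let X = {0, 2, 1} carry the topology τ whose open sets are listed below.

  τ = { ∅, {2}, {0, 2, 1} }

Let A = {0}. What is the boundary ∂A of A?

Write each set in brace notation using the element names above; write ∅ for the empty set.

opens ⊆ A: ∅; union → int = ∅
complement {2, 1}; its interior {2}; cl(A) = X∖{2} = {0, 1}
boundary = {0, 1} ∖ ∅ = {0, 1}

{0, 1}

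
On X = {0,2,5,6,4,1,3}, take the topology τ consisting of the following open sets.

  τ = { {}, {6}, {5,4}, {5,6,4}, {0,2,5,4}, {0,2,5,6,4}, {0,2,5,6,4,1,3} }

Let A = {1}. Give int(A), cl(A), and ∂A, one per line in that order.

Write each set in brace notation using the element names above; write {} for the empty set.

int(A) = {}
cl(A)  = {1,3}
∂A     = {1,3}

opens ⊆ A: {}; union → int = {}
complement {0,2,5,6,4,3}; its interior {0,2,5,6,4}; cl(A) = X∖{0,2,5,6,4} = {1,3}
boundary = {1,3} ∖ {} = {1,3}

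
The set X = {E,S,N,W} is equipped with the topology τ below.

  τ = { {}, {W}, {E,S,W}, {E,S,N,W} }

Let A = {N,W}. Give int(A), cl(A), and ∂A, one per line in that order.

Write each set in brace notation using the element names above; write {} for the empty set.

interior: largest open inside A is {W} (from {}, {W})
cl via duality: int({E,S}) = {}, so X∖{} = {E,S,N,W}
cl∖int = {E,S,N}

int(A) = {W}
cl(A)  = {E,S,N,W}
∂A     = {E,S,N}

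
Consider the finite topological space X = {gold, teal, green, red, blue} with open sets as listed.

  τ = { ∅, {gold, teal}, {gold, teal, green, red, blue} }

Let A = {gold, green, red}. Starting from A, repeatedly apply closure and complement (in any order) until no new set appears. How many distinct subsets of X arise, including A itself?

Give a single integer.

4

complement {teal, blue}; its interior ∅; cl(A) = X∖∅ = {gold, teal, green, red, blue}
With k = closure, c = complement:
  1. A     = {gold, green, red}
  2. kA    = {gold, teal, green, red, blue}
  3. cA    = {teal, blue}
  4. ckA   = ∅
k, c of each give nothing new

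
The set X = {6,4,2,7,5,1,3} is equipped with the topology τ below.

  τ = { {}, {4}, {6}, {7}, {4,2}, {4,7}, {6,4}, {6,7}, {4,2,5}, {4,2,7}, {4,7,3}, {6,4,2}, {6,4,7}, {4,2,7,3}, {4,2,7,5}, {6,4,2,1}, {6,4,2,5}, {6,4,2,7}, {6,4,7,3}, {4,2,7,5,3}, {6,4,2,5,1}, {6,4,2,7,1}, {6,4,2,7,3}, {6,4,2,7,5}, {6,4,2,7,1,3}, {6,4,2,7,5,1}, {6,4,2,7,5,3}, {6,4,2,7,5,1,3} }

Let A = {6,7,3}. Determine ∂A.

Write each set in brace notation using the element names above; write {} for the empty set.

{1,3}

U open, U⊆A: {}, {6}, {7}, {6,7}. int(A) = ⋃ = {6,7}
X∖A={4,2,5,1}, int(X∖A)={4,2,5}, hence cl(A)={6,7,1,3}
∂A: remove int from cl → {1,3}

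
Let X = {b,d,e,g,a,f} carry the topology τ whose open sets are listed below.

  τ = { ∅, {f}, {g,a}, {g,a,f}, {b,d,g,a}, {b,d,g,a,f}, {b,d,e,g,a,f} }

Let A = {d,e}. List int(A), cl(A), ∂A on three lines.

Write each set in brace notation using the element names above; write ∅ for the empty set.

int(A) = ∅
cl(A)  = {b,d,e}
∂A     = {b,d,e}

opens ⊆ A: ∅; union → int = ∅
complement {b,g,a,f}; its interior {g,a,f}; cl(A) = X∖{g,a,f} = {b,d,e}
boundary = {b,d,e} ∖ ∅ = {b,d,e}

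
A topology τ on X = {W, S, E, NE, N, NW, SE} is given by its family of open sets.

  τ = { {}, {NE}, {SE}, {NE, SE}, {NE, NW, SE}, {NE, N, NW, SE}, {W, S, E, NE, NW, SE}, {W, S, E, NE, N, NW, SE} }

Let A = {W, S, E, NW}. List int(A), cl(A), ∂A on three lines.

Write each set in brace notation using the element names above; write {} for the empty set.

int(A) = {}
cl(A)  = {W, S, E, N, NW}
∂A     = {W, S, E, N, NW}

U open, U⊆A: {}. int(A) = ⋃ = {}
X∖A={NE, N, SE}, int(X∖A)={NE, SE}, hence cl(A)={W, S, E, N, NW}
∂A: remove int from cl → {W, S, E, N, NW}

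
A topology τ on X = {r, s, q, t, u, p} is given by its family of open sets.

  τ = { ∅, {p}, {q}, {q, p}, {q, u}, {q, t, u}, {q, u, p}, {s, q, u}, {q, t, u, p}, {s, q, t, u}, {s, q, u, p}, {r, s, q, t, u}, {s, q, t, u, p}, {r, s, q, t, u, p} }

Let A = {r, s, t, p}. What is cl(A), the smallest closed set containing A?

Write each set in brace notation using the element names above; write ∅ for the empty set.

{r, s, t, p}

cl via duality: int({q, u}) = {q, u}, so X∖{q, u} = {r, s, t, p}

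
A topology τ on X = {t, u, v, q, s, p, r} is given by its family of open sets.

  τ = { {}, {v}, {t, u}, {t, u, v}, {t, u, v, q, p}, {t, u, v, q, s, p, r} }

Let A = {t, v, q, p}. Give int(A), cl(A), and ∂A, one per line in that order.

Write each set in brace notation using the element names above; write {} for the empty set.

int(A) = {v}
cl(A)  = {t, u, v, q, s, p, r}
∂A     = {t, u, q, s, p, r}

open subsets of A: {}, {v}; so int(A) = {v}
closure: X∖int(X∖A) = X∖{} = {t, u, v, q, s, p, r}
∂A = {t, u, v, q, s, p, r} minus {v} = {t, u, q, s, p, r}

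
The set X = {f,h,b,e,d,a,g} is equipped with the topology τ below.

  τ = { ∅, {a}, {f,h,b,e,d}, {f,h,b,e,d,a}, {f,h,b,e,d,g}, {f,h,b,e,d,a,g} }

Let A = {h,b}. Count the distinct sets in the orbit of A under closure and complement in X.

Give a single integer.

X∖A={f,e,d,a,g}, int(X∖A)={a}, hence cl(A)={f,h,b,e,d,g}
Orbit (k=closure, c=complement):
  1. A     = {h,b}
  2. kA    = {f,h,b,e,d,g}
  3. cA    = {f,e,d,a,g}
  4. ckA   = {a}
  5. kcA   = {f,h,b,e,d,a,g}
  6. ckcA  = ∅
(closed under both — stop)

6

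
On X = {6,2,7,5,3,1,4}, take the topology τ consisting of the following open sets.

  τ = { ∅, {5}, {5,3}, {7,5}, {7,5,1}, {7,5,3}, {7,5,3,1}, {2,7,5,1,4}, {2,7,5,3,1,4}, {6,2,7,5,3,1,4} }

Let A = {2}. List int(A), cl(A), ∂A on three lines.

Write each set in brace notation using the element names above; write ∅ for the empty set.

interior: largest open inside A is ∅ (from ∅)
cl via duality: int({6,7,5,3,1,4}) = {7,5,3,1}, so X∖{7,5,3,1} = {6,2,4}
cl∖int = {6,2,4}

int(A) = ∅
cl(A)  = {6,2,4}
∂A     = {6,2,4}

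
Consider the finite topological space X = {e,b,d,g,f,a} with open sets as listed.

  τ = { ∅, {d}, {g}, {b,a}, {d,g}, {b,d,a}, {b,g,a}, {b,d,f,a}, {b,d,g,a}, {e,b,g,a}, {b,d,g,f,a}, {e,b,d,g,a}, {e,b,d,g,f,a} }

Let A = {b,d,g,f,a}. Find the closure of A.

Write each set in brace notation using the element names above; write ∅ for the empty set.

{e,b,d,g,f,a}

cl via duality: int({e}) = ∅, so X∖∅ = {e,b,d,g,f,a}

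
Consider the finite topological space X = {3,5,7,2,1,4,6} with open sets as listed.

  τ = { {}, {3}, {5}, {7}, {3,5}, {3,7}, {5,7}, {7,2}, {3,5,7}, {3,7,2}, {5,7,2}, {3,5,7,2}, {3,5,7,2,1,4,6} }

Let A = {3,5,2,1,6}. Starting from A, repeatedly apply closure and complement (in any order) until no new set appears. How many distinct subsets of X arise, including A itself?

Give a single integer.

8

X∖A={7,4}, int(X∖A)={7}, hence cl(A)={3,5,2,1,4,6}
Orbit (k=closure, c=complement):
  1. A     = {3,5,2,1,6}
  2. kA    = {3,5,2,1,4,6}
  3. cA    = {7,4}
  4. ckA   = {7}
  5. kcA   = {7,2,1,4,6}
  6. ckcA  = {3,5}
  7. kckcA = {3,5,1,4,6}
  8. ckckcA = {7,2}
(closed under both — stop)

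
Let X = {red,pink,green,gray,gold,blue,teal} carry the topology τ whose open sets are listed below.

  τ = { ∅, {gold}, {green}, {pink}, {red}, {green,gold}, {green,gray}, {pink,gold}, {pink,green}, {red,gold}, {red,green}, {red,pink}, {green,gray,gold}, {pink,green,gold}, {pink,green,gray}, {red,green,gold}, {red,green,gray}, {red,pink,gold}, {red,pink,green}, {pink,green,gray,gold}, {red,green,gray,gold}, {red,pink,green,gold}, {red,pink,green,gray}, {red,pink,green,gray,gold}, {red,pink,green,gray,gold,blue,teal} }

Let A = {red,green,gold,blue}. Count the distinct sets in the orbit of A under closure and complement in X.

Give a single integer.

closure: X∖int(X∖A) = X∖{pink} = {red,green,gray,gold,blue,teal}
Let k=closure and c=complement:
  1. A     = {red,green,gold,blue}
  2. kA    = {red,green,gray,gold,blue,teal}
  3. cA    = {pink,gray,teal}
  4. ckA   = {pink}
  5. kcA   = {pink,gray,blue,teal}
  6. kckA  = {pink,blue,teal}
  7. ckcA  = {red,green,gold}
  8. ckckA = {red,green,gray,gold}
— saturated at 8

8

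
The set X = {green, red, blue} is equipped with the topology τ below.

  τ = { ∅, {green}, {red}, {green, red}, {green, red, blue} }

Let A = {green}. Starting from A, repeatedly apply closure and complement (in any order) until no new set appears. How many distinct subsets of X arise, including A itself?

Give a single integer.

closure: X∖int(X∖A) = X∖{red} = {green, blue}
Let k=closure and c=complement:
  1. A     = {green}
  2. kA    = {green, blue}
  3. cA    = {red, blue}
  4. ckA   = {red}
— saturated at 4

4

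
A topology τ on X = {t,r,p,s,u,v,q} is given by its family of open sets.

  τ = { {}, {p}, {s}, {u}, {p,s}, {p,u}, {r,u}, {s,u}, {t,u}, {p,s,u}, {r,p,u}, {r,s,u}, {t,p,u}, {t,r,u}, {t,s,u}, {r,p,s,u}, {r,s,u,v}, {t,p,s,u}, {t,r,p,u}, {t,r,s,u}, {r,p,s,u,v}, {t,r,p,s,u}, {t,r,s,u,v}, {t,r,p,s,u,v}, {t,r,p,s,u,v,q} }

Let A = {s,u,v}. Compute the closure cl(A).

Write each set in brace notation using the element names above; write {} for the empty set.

{t,r,s,u,v,q}

complement {t,r,p,q}; its interior {p}; cl(A) = X∖{p} = {t,r,s,u,v,q}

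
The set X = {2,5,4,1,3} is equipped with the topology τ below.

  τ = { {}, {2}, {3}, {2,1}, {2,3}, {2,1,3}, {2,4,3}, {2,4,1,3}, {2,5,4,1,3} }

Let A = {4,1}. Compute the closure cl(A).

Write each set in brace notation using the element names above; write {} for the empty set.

complement {2,5,3}; its interior {2,3}; cl(A) = X∖{2,3} = {5,4,1}

{5,4,1}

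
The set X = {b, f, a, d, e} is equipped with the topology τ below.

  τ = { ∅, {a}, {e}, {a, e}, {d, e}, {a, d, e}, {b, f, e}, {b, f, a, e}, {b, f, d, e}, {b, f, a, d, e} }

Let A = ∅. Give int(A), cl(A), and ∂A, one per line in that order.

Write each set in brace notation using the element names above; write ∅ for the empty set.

int(A) = ∅
cl(A)  = ∅
∂A     = ∅

U open, U⊆A: ∅. int(A) = ⋃ = ∅
X∖A={b, f, a, d, e}, int(X∖A)={b, f, a, d, e}, hence cl(A)=∅
∂A: remove int from cl → ∅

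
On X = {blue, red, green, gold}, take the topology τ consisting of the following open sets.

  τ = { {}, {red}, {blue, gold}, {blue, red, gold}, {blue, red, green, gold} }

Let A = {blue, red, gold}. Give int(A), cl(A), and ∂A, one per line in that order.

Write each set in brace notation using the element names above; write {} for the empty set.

int(A) = {blue, red, gold}
cl(A)  = {blue, red, green, gold}
∂A     = {green}

interior: largest open inside A is {blue, red, gold} (from {}, {red}, {blue, gold}, {blue, red, gold})
cl via duality: int({green}) = {}, so X∖{} = {blue, red, green, gold}
cl∖int = {green}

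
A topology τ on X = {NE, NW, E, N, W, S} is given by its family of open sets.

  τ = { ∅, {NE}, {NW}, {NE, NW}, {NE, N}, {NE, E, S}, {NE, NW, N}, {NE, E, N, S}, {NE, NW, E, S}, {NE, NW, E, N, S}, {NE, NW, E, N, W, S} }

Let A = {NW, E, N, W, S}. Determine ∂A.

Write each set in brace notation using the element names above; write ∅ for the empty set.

open subsets of A: ∅, {NW}; so int(A) = {NW}
closure: X∖int(X∖A) = X∖{NE} = {NW, E, N, W, S}
∂A = {NW, E, N, W, S} minus {NW} = {E, N, W, S}

{E, N, W, S}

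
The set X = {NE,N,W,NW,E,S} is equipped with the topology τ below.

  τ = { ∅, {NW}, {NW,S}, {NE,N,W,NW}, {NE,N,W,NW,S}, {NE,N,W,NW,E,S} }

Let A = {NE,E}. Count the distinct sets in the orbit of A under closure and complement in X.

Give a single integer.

6

complement {N,W,NW,S}; its interior {NW,S}; cl(A) = X∖{NW,S} = {NE,N,W,E}
With k = closure, c = complement:
  1. A     = {NE,E}
  2. kA    = {NE,N,W,E}
  3. cA    = {N,W,NW,S}
  4. ckA   = {NW,S}
  5. kcA   = {NE,N,W,NW,E,S}
  6. ckcA  = ∅
k, c of each give nothing new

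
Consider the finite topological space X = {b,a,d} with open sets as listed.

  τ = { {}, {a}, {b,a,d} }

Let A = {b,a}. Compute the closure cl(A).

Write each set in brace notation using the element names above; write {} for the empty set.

{b,a,d}

closure: X∖int(X∖A) = X∖{} = {b,a,d}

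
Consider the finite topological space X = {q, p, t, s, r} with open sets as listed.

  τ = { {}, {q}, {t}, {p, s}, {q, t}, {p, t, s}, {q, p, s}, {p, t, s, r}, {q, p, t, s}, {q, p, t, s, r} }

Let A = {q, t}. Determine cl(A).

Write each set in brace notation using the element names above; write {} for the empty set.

{q, t, r}

complement {p, s, r}; its interior {p, s}; cl(A) = X∖{p, s} = {q, t, r}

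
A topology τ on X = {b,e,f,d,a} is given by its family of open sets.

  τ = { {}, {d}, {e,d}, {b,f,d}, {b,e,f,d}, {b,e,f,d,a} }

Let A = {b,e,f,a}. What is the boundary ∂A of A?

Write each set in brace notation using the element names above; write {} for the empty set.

opens ⊆ A: {}; union → int = {}
complement {d}; its interior {d}; cl(A) = X∖{d} = {b,e,f,a}
boundary = {b,e,f,a} ∖ {} = {b,e,f,a}

{b,e,f,a}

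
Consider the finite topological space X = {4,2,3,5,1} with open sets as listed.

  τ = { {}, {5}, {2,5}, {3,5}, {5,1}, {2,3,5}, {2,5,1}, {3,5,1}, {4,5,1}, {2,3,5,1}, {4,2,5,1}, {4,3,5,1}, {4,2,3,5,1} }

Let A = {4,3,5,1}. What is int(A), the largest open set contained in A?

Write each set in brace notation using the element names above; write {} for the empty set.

{4,3,5,1}

open subsets of A: {}, {5}, {5,1}, {3,5}, {4,5,1}, {3,5,1}, {4,3,5,1}; so int(A) = {4,3,5,1}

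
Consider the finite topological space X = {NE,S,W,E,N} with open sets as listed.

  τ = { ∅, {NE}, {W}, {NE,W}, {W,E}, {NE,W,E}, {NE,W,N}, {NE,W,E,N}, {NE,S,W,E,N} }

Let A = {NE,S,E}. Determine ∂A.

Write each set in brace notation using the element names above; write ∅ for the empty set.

U open, U⊆A: ∅, {NE}. int(A) = ⋃ = {NE}
X∖A={W,N}, int(X∖A)={W}, hence cl(A)={NE,S,E,N}
∂A: remove int from cl → {S,E,N}

{S,E,N}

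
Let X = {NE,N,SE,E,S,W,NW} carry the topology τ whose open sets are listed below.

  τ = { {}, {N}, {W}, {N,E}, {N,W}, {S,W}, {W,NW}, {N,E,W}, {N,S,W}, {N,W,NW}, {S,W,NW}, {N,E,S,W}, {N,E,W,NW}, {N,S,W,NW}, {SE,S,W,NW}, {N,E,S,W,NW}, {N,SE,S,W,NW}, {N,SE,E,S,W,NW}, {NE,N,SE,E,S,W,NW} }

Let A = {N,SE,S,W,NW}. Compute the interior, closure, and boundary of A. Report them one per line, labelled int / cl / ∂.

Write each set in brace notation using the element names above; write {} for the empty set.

int(A) = {N,SE,S,W,NW}
cl(A)  = {NE,N,SE,E,S,W,NW}
∂A     = {NE,E}

U open, U⊆A: {}, {N}, {W}, {W,NW}, {N,W}, {S,W}, {N,S,W}, {S,W,NW}, {N,W,NW}, {SE,S,W,NW}, {N,S,W,NW}, {N,SE,S,W,NW}. int(A) = ⋃ = {N,SE,S,W,NW}
X∖A={NE,E}, int(X∖A)={}, hence cl(A)={NE,N,SE,E,S,W,NW}
∂A: remove int from cl → {NE,E}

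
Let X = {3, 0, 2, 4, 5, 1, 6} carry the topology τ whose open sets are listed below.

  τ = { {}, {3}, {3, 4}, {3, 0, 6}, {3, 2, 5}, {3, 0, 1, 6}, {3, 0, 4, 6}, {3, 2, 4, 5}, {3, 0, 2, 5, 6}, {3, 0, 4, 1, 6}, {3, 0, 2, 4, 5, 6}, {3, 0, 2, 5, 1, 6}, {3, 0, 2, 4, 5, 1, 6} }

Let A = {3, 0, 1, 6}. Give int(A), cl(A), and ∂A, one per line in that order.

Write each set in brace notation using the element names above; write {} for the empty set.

int(A) = {3, 0, 1, 6}
cl(A)  = {3, 0, 2, 4, 5, 1, 6}
∂A     = {2, 4, 5}

opens ⊆ A: {}, {3}, {3, 0, 6}, {3, 0, 1, 6}; union → int = {3, 0, 1, 6}
complement {2, 4, 5}; its interior {}; cl(A) = X∖{} = {3, 0, 2, 4, 5, 1, 6}
boundary = {3, 0, 2, 4, 5, 1, 6} ∖ {3, 0, 1, 6} = {2, 4, 5}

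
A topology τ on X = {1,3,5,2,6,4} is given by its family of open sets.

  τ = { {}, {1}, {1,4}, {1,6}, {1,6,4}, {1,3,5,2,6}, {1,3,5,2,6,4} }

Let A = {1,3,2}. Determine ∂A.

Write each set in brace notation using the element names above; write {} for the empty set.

{3,5,2,6,4}

interior: largest open inside A is {1} (from {}, {1})
cl via duality: int({5,6,4}) = {}, so X∖{} = {1,3,5,2,6,4}
cl∖int = {3,5,2,6,4}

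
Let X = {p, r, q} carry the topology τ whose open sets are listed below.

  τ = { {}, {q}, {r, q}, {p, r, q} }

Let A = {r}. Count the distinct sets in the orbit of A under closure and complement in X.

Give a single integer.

closure: X∖int(X∖A) = X∖{q} = {p, r}
Let k=closure and c=complement:
  1. A     = {r}
  2. kA    = {p, r}
  3. cA    = {p, q}
  4. ckA   = {q}
  5. kcA   = {p, r, q}
  6. ckcA  = {}
— saturated at 6

6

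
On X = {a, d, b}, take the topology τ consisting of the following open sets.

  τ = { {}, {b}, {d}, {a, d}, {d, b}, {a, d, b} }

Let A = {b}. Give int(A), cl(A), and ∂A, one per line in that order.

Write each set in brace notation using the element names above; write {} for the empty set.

interior: largest open inside A is {b} (from {}, {b})
cl via duality: int({a, d}) = {a, d}, so X∖{a, d} = {b}
cl∖int = {}

int(A) = {b}
cl(A)  = {b}
∂A     = {}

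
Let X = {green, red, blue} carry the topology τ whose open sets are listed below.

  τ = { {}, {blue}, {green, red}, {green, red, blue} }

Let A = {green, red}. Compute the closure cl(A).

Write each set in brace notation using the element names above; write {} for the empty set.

cl via duality: int({blue}) = {blue}, so X∖{blue} = {green, red}

{green, red}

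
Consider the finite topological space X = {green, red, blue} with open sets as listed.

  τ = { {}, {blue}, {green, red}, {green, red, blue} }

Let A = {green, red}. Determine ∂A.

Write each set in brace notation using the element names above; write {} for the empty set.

{}

interior: largest open inside A is {green, red} (from {}, {green, red})
cl via duality: int({blue}) = {blue}, so X∖{blue} = {green, red}
cl∖int = {}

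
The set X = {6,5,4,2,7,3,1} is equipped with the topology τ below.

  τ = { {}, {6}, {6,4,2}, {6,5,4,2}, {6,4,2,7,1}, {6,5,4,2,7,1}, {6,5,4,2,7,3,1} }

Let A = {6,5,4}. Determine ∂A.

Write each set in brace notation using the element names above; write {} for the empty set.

{5,4,2,7,3,1}

interior: largest open inside A is {6} (from {}, {6})
cl via duality: int({2,7,3,1}) = {}, so X∖{} = {6,5,4,2,7,3,1}
cl∖int = {5,4,2,7,3,1}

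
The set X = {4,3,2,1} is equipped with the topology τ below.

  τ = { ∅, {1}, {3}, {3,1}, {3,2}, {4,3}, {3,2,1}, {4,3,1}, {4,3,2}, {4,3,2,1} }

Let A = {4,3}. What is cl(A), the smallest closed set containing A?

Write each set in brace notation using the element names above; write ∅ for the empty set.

cl via duality: int({2,1}) = {1}, so X∖{1} = {4,3,2}

{4,3,2}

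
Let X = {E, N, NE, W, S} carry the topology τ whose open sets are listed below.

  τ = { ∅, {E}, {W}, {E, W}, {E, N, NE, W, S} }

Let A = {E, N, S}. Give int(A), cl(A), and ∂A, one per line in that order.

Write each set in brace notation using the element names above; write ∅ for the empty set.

open subsets of A: ∅, {E}; so int(A) = {E}
closure: X∖int(X∖A) = X∖{W} = {E, N, NE, S}
∂A = {E, N, NE, S} minus {E} = {N, NE, S}

int(A) = {E}
cl(A)  = {E, N, NE, S}
∂A     = {N, NE, S}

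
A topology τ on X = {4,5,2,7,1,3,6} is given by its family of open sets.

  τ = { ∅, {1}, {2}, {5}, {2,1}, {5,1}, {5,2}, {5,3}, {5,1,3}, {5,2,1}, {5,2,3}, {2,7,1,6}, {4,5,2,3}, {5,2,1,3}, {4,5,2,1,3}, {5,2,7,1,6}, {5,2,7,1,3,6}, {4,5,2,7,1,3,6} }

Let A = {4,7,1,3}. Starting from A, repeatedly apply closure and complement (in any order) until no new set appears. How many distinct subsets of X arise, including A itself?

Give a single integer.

complement {5,2,6}; its interior {5,2}; cl(A) = X∖{5,2} = {4,7,1,3,6}
With k = closure, c = complement:
  1. A     = {4,7,1,3}
  2. kA    = {4,7,1,3,6}
  3. cA    = {5,2,6}
  4. ckA   = {5,2}
  5. kcA   = {4,5,2,7,3,6}
  6. ckcA  = {1}
  7. kckcA = {7,1,6}
  8. ckckcA = {4,5,2,3}
k, c of each give nothing new

8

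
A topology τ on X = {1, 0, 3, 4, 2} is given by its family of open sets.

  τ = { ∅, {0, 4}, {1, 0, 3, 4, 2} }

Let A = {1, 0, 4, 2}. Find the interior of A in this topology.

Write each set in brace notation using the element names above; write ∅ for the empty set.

open subsets of A: ∅, {0, 4}; so int(A) = {0, 4}

{0, 4}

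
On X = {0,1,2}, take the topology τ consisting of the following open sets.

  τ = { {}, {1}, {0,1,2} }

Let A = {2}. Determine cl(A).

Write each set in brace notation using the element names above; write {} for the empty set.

cl via duality: int({0,1}) = {1}, so X∖{1} = {0,2}

{0,2}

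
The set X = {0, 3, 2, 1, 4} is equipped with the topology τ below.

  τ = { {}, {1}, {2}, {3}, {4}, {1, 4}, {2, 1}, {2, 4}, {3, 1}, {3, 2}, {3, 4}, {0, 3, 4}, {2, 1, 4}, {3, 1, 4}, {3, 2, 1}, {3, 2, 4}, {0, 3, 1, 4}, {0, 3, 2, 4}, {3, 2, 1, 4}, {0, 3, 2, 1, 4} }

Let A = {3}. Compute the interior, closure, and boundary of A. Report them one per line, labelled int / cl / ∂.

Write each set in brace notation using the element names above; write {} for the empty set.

int(A) = {3}
cl(A)  = {0, 3}
∂A     = {0}

U open, U⊆A: {}, {3}. int(A) = ⋃ = {3}
X∖A={0, 2, 1, 4}, int(X∖A)={2, 1, 4}, hence cl(A)={0, 3}
∂A: remove int from cl → {0}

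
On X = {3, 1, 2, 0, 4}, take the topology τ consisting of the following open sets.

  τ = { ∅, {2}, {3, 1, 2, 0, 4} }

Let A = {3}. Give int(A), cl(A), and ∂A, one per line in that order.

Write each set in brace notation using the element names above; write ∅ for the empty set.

int(A) = ∅
cl(A)  = {3, 1, 0, 4}
∂A     = {3, 1, 0, 4}

opens ⊆ A: ∅; union → int = ∅
complement {1, 2, 0, 4}; its interior {2}; cl(A) = X∖{2} = {3, 1, 0, 4}
boundary = {3, 1, 0, 4} ∖ ∅ = {3, 1, 0, 4}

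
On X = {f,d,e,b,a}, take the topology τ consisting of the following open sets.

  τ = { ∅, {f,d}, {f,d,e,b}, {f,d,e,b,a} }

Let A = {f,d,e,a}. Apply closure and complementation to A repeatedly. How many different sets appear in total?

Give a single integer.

complement {b}; its interior ∅; cl(A) = X∖∅ = {f,d,e,b,a}
With k = closure, c = complement:
  1. A     = {f,d,e,a}
  2. kA    = {f,d,e,b,a}
  3. cA    = {b}
  4. ckA   = ∅
  5. kcA   = {e,b,a}
  6. ckcA  = {f,d}
k, c of each give nothing new

6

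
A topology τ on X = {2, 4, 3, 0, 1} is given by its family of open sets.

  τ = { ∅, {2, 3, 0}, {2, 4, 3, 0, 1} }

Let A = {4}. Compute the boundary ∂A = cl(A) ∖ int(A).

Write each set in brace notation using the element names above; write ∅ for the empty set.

U open, U⊆A: ∅. int(A) = ⋃ = ∅
X∖A={2, 3, 0, 1}, int(X∖A)={2, 3, 0}, hence cl(A)={4, 1}
∂A: remove int from cl → {4, 1}

{4, 1}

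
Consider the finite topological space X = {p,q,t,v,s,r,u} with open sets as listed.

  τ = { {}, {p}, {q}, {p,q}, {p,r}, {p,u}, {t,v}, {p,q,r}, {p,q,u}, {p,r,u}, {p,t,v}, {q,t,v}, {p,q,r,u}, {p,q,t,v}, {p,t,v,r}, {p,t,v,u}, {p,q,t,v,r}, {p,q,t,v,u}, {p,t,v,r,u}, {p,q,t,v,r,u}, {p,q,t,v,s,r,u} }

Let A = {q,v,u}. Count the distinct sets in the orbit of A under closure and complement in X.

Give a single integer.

12

closure: X∖int(X∖A) = X∖{p,r} = {q,t,v,s,u}
Let k=closure and c=complement:
  1. A     = {q,v,u}
  2. kA    = {q,t,v,s,u}
  3. cA    = {p,t,s,r}
  4. ckA   = {p,r}
  5. kcA   = {p,t,v,s,r,u}
  6. kckA  = {p,s,r,u}
  7. ckcA  = {q}
  8. ckckA = {q,t,v}
  9. kckcA = {q,s}
  10. kckckA = {q,t,v,s}
  11. ckckcA = {p,t,v,r,u}
  12. ckckckA = {p,r,u}
— saturated at 12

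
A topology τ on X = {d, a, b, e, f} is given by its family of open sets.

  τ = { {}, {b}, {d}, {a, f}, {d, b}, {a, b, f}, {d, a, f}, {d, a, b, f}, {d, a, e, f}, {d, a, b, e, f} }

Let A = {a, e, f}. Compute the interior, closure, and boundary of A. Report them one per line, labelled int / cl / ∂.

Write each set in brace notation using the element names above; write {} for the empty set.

int(A) = {a, f}
cl(A)  = {a, e, f}
∂A     = {e}

U open, U⊆A: {}, {a, f}. int(A) = ⋃ = {a, f}
X∖A={d, b}, int(X∖A)={d, b}, hence cl(A)={a, e, f}
∂A: remove int from cl → {e}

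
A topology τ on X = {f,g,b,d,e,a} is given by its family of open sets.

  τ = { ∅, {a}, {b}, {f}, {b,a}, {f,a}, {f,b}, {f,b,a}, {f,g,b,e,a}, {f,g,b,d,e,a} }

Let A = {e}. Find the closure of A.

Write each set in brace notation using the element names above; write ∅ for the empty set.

X∖A={f,g,b,d,a}, int(X∖A)={f,b,a}, hence cl(A)={g,d,e}

{g,d,e}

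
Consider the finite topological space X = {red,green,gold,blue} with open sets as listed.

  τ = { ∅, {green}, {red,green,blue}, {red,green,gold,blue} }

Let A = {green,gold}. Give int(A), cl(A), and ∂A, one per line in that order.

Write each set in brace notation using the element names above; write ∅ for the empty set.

opens ⊆ A: ∅, {green}; union → int = {green}
complement {red,blue}; its interior ∅; cl(A) = X∖∅ = {red,green,gold,blue}
boundary = {red,green,gold,blue} ∖ {green} = {red,gold,blue}

int(A) = {green}
cl(A)  = {red,green,gold,blue}
∂A     = {red,gold,blue}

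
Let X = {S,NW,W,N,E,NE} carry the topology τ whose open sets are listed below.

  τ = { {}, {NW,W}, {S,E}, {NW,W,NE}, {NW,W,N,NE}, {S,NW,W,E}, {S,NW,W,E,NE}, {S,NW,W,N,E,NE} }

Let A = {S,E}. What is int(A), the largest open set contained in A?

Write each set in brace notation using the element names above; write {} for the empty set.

{S,E}

interior: largest open inside A is {S,E} (from {}, {S,E})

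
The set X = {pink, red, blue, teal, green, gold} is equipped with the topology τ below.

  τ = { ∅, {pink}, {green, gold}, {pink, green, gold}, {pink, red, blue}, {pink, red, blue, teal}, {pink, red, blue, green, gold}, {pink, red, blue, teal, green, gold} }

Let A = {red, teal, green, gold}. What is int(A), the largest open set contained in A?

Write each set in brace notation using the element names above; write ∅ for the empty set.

{green, gold}

open subsets of A: ∅, {green, gold}; so int(A) = {green, gold}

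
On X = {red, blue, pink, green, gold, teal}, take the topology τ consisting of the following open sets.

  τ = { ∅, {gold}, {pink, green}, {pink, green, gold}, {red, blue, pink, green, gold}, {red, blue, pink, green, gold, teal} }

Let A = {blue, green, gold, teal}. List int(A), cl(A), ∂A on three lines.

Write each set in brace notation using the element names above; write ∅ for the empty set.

int(A) = {gold}
cl(A)  = {red, blue, pink, green, gold, teal}
∂A     = {red, blue, pink, green, teal}

opens ⊆ A: ∅, {gold}; union → int = {gold}
complement {red, pink}; its interior ∅; cl(A) = X∖∅ = {red, blue, pink, green, gold, teal}
boundary = {red, blue, pink, green, gold, teal} ∖ {gold} = {red, blue, pink, green, teal}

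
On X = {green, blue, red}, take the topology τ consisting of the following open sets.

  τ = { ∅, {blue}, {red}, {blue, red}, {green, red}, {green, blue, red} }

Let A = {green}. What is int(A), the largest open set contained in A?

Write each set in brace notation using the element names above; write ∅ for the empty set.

opens ⊆ A: ∅; union → int = ∅

∅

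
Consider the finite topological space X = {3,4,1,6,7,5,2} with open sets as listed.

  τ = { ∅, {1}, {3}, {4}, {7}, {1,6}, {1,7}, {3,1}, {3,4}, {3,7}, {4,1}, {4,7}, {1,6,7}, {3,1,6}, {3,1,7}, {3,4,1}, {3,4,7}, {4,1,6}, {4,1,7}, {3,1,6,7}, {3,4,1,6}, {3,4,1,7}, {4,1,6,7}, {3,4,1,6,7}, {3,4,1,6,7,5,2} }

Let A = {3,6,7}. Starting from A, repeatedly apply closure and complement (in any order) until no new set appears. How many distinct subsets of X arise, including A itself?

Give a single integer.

8

closure: X∖int(X∖A) = X∖{4,1} = {3,6,7,5,2}
Let k=closure and c=complement:
  1. A     = {3,6,7}
  2. kA    = {3,6,7,5,2}
  3. cA    = {4,1,5,2}
  4. ckA   = {4,1}
  5. kcA   = {4,1,6,5,2}
  6. ckcA  = {3,7}
  7. kckcA = {3,7,5,2}
  8. ckckcA = {4,1,6}
— saturated at 8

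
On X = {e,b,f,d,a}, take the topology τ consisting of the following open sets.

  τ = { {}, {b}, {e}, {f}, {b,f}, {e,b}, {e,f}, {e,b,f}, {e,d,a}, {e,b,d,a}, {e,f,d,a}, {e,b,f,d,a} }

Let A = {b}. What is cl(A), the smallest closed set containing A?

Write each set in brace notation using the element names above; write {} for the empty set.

closure: X∖int(X∖A) = X∖{e,f,d,a} = {b}

{b}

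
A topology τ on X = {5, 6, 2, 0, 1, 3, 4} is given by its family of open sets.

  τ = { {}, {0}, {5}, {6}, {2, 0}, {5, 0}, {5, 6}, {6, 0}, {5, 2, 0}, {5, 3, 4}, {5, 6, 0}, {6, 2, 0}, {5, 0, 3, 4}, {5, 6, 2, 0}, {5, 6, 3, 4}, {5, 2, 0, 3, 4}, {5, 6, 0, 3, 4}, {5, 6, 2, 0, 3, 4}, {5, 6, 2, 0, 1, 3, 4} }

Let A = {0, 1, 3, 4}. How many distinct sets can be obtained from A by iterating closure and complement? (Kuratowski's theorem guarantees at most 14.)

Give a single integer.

cl via duality: int({5, 6, 2}) = {5, 6}, so X∖{5, 6} = {2, 0, 1, 3, 4}
Write k for closure, c for complement:
  1. A     = {0, 1, 3, 4}
  2. kA    = {2, 0, 1, 3, 4}
  3. cA    = {5, 6, 2}
  4. ckA   = {5, 6}
  5. kcA   = {5, 6, 2, 1, 3, 4}
  6. kckA  = {5, 6, 1, 3, 4}
  7. ckcA  = {0}
  8. ckckA = {2, 0}
  9. kckcA = {2, 0, 1}
  10. ckckcA = {5, 6, 3, 4}
applying k or c yields no new set

10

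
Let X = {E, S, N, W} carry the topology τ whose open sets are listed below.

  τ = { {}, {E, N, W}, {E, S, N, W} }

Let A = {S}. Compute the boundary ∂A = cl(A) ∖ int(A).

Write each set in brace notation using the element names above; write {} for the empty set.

interior: largest open inside A is {} (from {})
cl via duality: int({E, N, W}) = {E, N, W}, so X∖{E, N, W} = {S}
cl∖int = {S}

{S}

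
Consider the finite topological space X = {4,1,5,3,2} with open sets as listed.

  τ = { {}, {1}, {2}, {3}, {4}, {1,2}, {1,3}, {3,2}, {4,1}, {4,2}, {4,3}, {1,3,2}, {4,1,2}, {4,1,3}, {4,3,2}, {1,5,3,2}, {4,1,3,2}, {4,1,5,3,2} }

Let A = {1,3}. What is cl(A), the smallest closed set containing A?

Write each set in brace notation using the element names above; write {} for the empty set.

complement {4,5,2}; its interior {4,2}; cl(A) = X∖{4,2} = {1,5,3}

{1,5,3}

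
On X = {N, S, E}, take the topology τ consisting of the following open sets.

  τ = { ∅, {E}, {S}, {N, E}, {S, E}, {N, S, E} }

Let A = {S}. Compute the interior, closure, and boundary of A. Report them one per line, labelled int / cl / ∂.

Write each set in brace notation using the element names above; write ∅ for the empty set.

int(A) = {S}
cl(A)  = {S}
∂A     = ∅

U open, U⊆A: ∅, {S}. int(A) = ⋃ = {S}
X∖A={N, E}, int(X∖A)={N, E}, hence cl(A)={S}
∂A: remove int from cl → ∅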